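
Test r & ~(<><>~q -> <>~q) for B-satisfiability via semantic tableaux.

Satisfiable

1. r & ~(<><>~q -> <>~q), w0
2. r, w0   [&-rule on 1]
3. ~(<><>~q -> <>~q), w0   [&-rule on 1]
4. <><>~q, w0   [~->-rule on 3]
5. ~<>~q, w0   [~->-rule on 3]
6. q, w0   [~<>-rule on 5 via w0Rw0]
7. <>~q, w1   [<>-rule on 4: fresh world w1, w0Rw1]
8. q, w1   [~<>-rule on 5 via w0Rw1]
9. ~q, w2   [<>-rule on 7: fresh world w2, w1Rw2]
Accessibility: w0Rw0, w0Rw1, w1Rw0, w1Rw1, w1Rw2, w2Rw1, w2Rw2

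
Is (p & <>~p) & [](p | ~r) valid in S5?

No, not valid

Tableau for the negation ~((p & <>~p) & [](p | ~r)):
1. ~((p & <>~p) & [](p | ~r)), u
2. ~[](p | ~r), u
3. ~(p | ~r), v
4. ~p, v
5. r, v
Accessibility: uRu, uRv, vRu, vRv
The negation has an open branch (countermodel exists).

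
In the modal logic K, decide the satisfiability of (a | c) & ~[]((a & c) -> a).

1. (a | c) & ~[]((a & c) -> a), w0
2. a | c, w0
3. ~[]((a & c) -> a), w0
4. c, w0
5. ~((a & c) -> a), w1
6. a & c, w1
7. ~a, w1
8. a, w1
9. c, w1
Accessibility: w0Rw1
Branch closes: a and ~a both at w1.
Every branch closes; the branch above is one of them.

Unsatisfiable (every branch closes)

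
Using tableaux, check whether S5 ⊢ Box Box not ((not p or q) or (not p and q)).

No, not valid

Tableau for the negation not Box Box not ((not p or q) or (not p and q)):
1. not Box Box not ((not p or q) or (not p and q)), 0
2. not Box not ((not p or q) or (not p and q)), 1   [neg-Box-rule on 1: fresh world 1, 0R1]
3. (not p or q) or (not p and q), 2   [neg-Box-rule on 2: fresh world 2, 1R2]
4. not p and q, 2   [or-rule on 3 (branches; this branch)]
5. not p, 2   [and-rule on 4]
6. q, 2   [and-rule on 4]
Accessibility: 0R0, 0R1, 0R2, 1R0, 1R1, 1R2, 2R0, 2R1, 2R2
The negation has an open branch (countermodel exists).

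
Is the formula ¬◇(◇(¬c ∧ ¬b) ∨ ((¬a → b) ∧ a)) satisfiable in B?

1. ¬◇(◇(¬c ∧ ¬b) ∨ ((¬a → b) ∧ a)), u
2. ¬(◇(¬c ∧ ¬b) ∨ ((¬a → b) ∧ a)), u
3. ¬◇(¬c ∧ ¬b), u
4. ¬((¬a → b) ∧ a), u
5. ¬(¬c ∧ ¬b), u
6. ¬a, u
7. b, u
Accessibility: uRu

Satisfiable (open branch found)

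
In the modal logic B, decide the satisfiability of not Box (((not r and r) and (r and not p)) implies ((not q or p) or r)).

1. not Box (((not r and r) and (r and not p)) implies ((not q or p) or r)), u
2. not (((not r and r) and (r and not p)) implies ((not q or p) or r)), v   [neg-Box-rule on 1: fresh world v, uRv]
3. (not r and r) and (r and not p), v   [neg-implies-rule on 2]
4. not ((not q or p) or r), v   [neg-implies-rule on 2]
5. not r and r, v   [and-rule on 3]
6. r and not p, v   [and-rule on 3]
7. not (not q or p), v   [neg-or-rule on 4]
8. not r, v   [neg-or-rule on 4]
9. r, v   [and-rule on 5]
Accessibility: uRu, uRv, vRu, vRv
Branch closes: r and not r both at v.
Every branch closes; the branch above is one of them.

Unsatisfiable (every branch closes)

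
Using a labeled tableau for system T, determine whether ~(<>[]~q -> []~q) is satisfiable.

1. ~(<>[]~q -> []~q), w0
2. <>[]~q, w0
3. ~[]~q, w0
4. []~q, w1
5. ~q, w1
6. q, w2
Accessibility: w0Rw0, w0Rw1, w0Rw2, w1Rw1, w2Rw2

Satisfiable (open branch found)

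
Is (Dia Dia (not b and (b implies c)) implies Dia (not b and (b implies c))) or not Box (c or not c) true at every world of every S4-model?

Tableau for the negation not ((Dia Dia (not b and (b implies c)) implies Dia (not b and (b implies c))) or not Box (c or not c)):
1. not ((Dia Dia (not b and (b implies c)) implies Dia (not b and (b implies c))) or not Box (c or not c)), 0
2. not (Dia Dia (not b and (b implies c)) implies Dia (not b and (b implies c))), 0
3. Box (c or not c), 0
4. Dia Dia (not b and (b implies c)), 0
5. not Dia (not b and (b implies c)), 0
6. c or not c, 0
7. not (not b and (b implies c)), 0
8. not c, 0
9. not (b implies c), 0
10. b, 0
11. Dia (not b and (b implies c)), 1
12. c or not c, 1
13. not (not b and (b implies c)), 1
14. not c, 1
15. not (b implies c), 1
16. b, 1
17. not b and (b implies c), 2
18. not b, 2
19. b implies c, 2
20. c or not c, 2
21. not (not b and (b implies c)), 2
22. c, 2
23. not (b implies c), 2
24. b, 2
25. not c, 2
Accessibility: 0R0, 0R1, 0R2, 1R1, 1R2, 2R2
Branch closes: b and not b both at 2.
All branches of the negation close; one closing branch shown above.

Yes, valid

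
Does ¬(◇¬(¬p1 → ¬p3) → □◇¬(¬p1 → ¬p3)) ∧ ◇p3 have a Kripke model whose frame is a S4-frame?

Yes, satisfiable

1. ¬(◇¬(¬p1 → ¬p3) → □◇¬(¬p1 → ¬p3)) ∧ ◇p3, w0
2. ¬(◇¬(¬p1 → ¬p3) → □◇¬(¬p1 → ¬p3)), w0   [∧-rule on 1]
3. ◇p3, w0   [∧-rule on 1]
4. ◇¬(¬p1 → ¬p3), w0   [¬→-rule on 2]
5. ¬□◇¬(¬p1 → ¬p3), w0   [¬→-rule on 2]
6. p3, w1   [◇-rule on 3: fresh world w1, w0Rw1]
7. ¬(¬p1 → ¬p3), w2   [◇-rule on 4: fresh world w2, w0Rw2]
8. ¬p1, w2   [¬→-rule on 7]
9. p3, w2   [¬→-rule on 7]
10. ¬◇¬(¬p1 → ¬p3), w3   [¬□-rule on 5: fresh world w3, w0Rw3]
11. ¬p1 → ¬p3, w3   [¬◇-rule on 10 via w3Rw3]
12. ¬p3, w3   [→-rule on 11 (branches; this branch)]
Accessibility: w0Rw0, w0Rw1, w0Rw2, w0Rw3, w1Rw1, w2Rw2, w3Rw3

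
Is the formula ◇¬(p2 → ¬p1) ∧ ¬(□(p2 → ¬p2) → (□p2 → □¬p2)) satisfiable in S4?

1. ◇¬(p2 → ¬p1) ∧ ¬(□(p2 → ¬p2) → (□p2 → □¬p2)), u
2. ◇¬(p2 → ¬p1), u
3. ¬(□(p2 → ¬p2) → (□p2 → □¬p2)), u
4. □(p2 → ¬p2), u
5. ¬(□p2 → □¬p2), u
6. □p2, u
7. ¬□¬p2, u
8. p2 → ¬p2, u
9. p2, u
10. ¬p2, u
Accessibility: uRu
Branch closes: p2 and ¬p2 both at u.
(One branch shown.) All branches close.

No, unsatisfiable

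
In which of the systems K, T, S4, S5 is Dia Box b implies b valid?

S5

S4-tableau for the negation not (Dia Box b implies b):
1. not (Dia Box b implies b), w0
2. Dia Box b, w0
3. not b, w0
4. Box b, w1
5. b, w1
Accessibility: w0Rw0, w0Rw1, w1Rw1
Complete open branch: countermodel on an S4-frame, so not valid in S4, nor in K, T (the same frame is also a K-frame and a T-frame).
S5-tableau for the negation not (Dia Box b implies b):
1. not (Dia Box b implies b), w0
2. Dia Box b, w0
3. not b, w0
4. Box b, w1
5. b, w0
Accessibility: w0Rw0, w0Rw1, w1Rw0, w1Rw1
Branch closes: b and not b both at w0.
Every branch closes (one shown): valid in S5.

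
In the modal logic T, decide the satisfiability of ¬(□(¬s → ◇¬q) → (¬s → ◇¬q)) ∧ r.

1. ¬(□(¬s → ◇¬q) → (¬s → ◇¬q)) ∧ r, u
2. ¬(□(¬s → ◇¬q) → (¬s → ◇¬q)), u   [∧-rule on 1]
3. r, u   [∧-rule on 1]
4. □(¬s → ◇¬q), u   [¬→-rule on 2]
5. ¬(¬s → ◇¬q), u   [¬→-rule on 2]
6. ¬s, u   [¬→-rule on 5]
7. ¬◇¬q, u   [¬→-rule on 5]
8. ¬s → ◇¬q, u   [□-rule on 4 via uRu]
9. q, u   [¬◇-rule on 7 via uRu]
10. ◇¬q, u   [→-rule on 8 (branches; this branch)]
11. ¬q, v   [◇-rule on 10: fresh world v, uRv]
12. ¬s → ◇¬q, v   [□-rule on 4 via uRv]
13. q, v   [¬◇-rule on 7 via uRv]
Accessibility: uRu, uRv, vRv
Branch closes: q and ¬q both at v.
Every branch closes; the branch above is one of them.

Unsatisfiable (every branch closes)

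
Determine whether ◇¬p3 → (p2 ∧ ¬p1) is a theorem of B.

Tableau for the negation ¬(◇¬p3 → (p2 ∧ ¬p1)):
1. ¬(◇¬p3 → (p2 ∧ ¬p1)), 0
2. ◇¬p3, 0
3. ¬(p2 ∧ ¬p1), 0
4. p1, 0
5. ¬p3, 1
Accessibility: 0R0, 0R1, 1R0, 1R1
The negation has an open branch (countermodel exists).

Invalid (countermodel exists)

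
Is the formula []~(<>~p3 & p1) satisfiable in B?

1. []~(<>~p3 & p1), w0
2. ~(<>~p3 & p1), w0
3. ~p1, w0
Accessibility: w0Rw0

Yes, satisfiable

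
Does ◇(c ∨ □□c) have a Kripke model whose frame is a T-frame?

1. ◇(c ∨ □□c), w0
2. c ∨ □□c, w1   [◇-rule on 1: fresh world w1, w0Rw1]
3. □□c, w1   [∨-rule on 2 (branches; this branch)]
4. □c, w1   [□-rule on 3 via w1Rw1]
5. c, w1   [□-rule on 4 via w1Rw1]
Accessibility: w0Rw0, w0Rw1, w1Rw1

Yes, satisfiable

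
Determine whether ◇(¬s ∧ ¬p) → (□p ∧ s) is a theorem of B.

Tableau for the negation ¬(◇(¬s ∧ ¬p) → (□p ∧ s)):
1. ¬(◇(¬s ∧ ¬p) → (□p ∧ s)), 0
2. ◇(¬s ∧ ¬p), 0
3. ¬(□p ∧ s), 0
4. ¬s, 0
5. ¬s ∧ ¬p, 1
6. ¬s, 1
7. ¬p, 1
Accessibility: 0R0, 0R1, 1R0, 1R1
The negation has an open branch (countermodel exists).

Invalid (countermodel exists)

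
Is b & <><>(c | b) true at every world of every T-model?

Tableau for the negation ~(b & <><>(c | b)):
1. ~(b & <><>(c | b)), w0
2. ~<><>(c | b), w0
3. ~<>(c | b), w0
4. ~(c | b), w0
5. ~c, w0
6. ~b, w0
Accessibility: w0Rw0
The negation has an open branch (countermodel exists).

Invalid (countermodel exists)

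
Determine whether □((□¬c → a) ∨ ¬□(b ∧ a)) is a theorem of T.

Valid in T

Tableau for the negation ¬□((□¬c → a) ∨ ¬□(b ∧ a)):
1. ¬□((□¬c → a) ∨ ¬□(b ∧ a)), 0
2. ¬((□¬c → a) ∨ ¬□(b ∧ a)), 1
3. ¬(□¬c → a), 1
4. □(b ∧ a), 1
5. □¬c, 1
6. ¬a, 1
7. b ∧ a, 1
8. b, 1
9. a, 1
Accessibility: 0R0, 0R1, 1R1
Branch closes: a and ¬a both at 1.
Every branch of the negation's tableau closes; the branch above is one of them.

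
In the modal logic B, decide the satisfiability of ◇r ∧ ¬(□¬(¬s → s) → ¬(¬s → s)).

1. ◇r ∧ ¬(□¬(¬s → s) → ¬(¬s → s)), w0
2. ◇r, w0
3. ¬(□¬(¬s → s) → ¬(¬s → s)), w0
4. □¬(¬s → s), w0
5. ¬s → s, w0
6. ¬(¬s → s), w0
7. ¬s, w0
8. s, w0
Accessibility: w0Rw0
Branch closes: s and ¬s both at w0.
(One branch shown.) All branches close.

Unsatisfiable (every branch closes)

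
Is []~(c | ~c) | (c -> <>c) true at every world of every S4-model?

Tableau for the negation ~([]~(c | ~c) | (c -> <>c)):
1. ~([]~(c | ~c) | (c -> <>c)), w0
2. ~[]~(c | ~c), w0
3. ~(c -> <>c), w0
4. c, w0
5. ~<>c, w0
6. ~c, w0
Accessibility: w0Rw0
Branch closes: c and ~c both at w0.
Every branch of the negation's tableau closes; the branch above is one of them.

Valid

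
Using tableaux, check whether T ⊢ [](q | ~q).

Tableau for the negation ~[](q | ~q):
1. ~[](q | ~q), w0
2. ~(q | ~q), w1
3. ~q, w1
4. q, w1
Accessibility: w0Rw0, w0Rw1, w1Rw1
Branch closes: q and ~q both at w1.
Every branch of the negation's tableau closes; the branch above is one of them.

Valid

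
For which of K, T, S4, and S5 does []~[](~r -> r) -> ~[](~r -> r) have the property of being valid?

T, S4, S5

T-tableau for the negation ~([]~[](~r -> r) -> ~[](~r -> r)):
1. ~([]~[](~r -> r) -> ~[](~r -> r)), u
2. []~[](~r -> r), u   [~->-rule on 1]
3. [](~r -> r), u   [~->-rule on 1]
4. ~[](~r -> r), u   [[]-rule on 2 via uRu]
5. ~r -> r, u   [[]-rule on 3 via uRu]
6. r, u   [->-rule on 5 (branches; this branch)]
7. ~(~r -> r), v   [~[]-rule on 4: fresh world v, uRv]
8. ~r, v   [~->-rule on 7]
9. ~[](~r -> r), v   [[]-rule on 2 via uRv]
10. ~r -> r, v   [[]-rule on 3 via uRv]
11. r, v   [->-rule on 10 (branches; this branch)]
Accessibility: uRu, uRv, vRv
Branch closes: r and ~r both at v.
Every branch closes (one shown): valid in T, hence also in S4, S5 (every theorem of T is a theorem of S4 and S5).
K-tableau for the negation ~([]~[](~r -> r) -> ~[](~r -> r)):
1. ~([]~[](~r -> r) -> ~[](~r -> r)), u
2. []~[](~r -> r), u   [~->-rule on 1]
3. [](~r -> r), u   [~->-rule on 1]
Complete open branch: countermodel on a K-frame, so not valid in K.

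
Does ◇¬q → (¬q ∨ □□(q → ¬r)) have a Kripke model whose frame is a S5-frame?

1. ◇¬q → (¬q ∨ □□(q → ¬r)), w0
2. ¬q ∨ □□(q → ¬r), w0
3. □□(q → ¬r), w0
4. □(q → ¬r), w0
5. q → ¬r, w0
6. ¬r, w0
Accessibility: w0Rw0

Satisfiable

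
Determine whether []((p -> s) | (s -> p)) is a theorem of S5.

Tableau for the negation ~[]((p -> s) | (s -> p)):
1. ~[]((p -> s) | (s -> p)), u
2. ~((p -> s) | (s -> p)), v
3. ~(p -> s), v
4. ~(s -> p), v
5. p, v
6. ~s, v
7. s, v
8. ~p, v
Accessibility: uRu, uRv, vRu, vRv
Branch closes: s and ~s both at v.
Every branch of the negation's tableau closes; the branch above is one of them.

Valid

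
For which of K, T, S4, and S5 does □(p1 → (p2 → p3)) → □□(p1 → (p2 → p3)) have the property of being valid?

S4, S5

T-tableau for the negation ¬(□(p1 → (p2 → p3)) → □□(p1 → (p2 → p3))):
1. ¬(□(p1 → (p2 → p3)) → □□(p1 → (p2 → p3))), w0
2. □(p1 → (p2 → p3)), w0   [¬→-rule on 1]
3. ¬□□(p1 → (p2 → p3)), w0   [¬→-rule on 1]
4. p1 → (p2 → p3), w0   [□-rule on 2 via w0Rw0]
5. p2 → p3, w0   [→-rule on 4 (branches; this branch)]
6. p3, w0   [→-rule on 5 (branches; this branch)]
7. ¬□(p1 → (p2 → p3)), w1   [¬□-rule on 3: fresh world w1, w0Rw1]
8. p1 → (p2 → p3), w1   [□-rule on 2 via w0Rw1]
9. p2 → p3, w1   [→-rule on 8 (branches; this branch)]
10. p3, w1   [→-rule on 9 (branches; this branch)]
11. ¬(p1 → (p2 → p3)), w2   [¬□-rule on 7: fresh world w2, w1Rw2]
12. p1, w2   [¬→-rule on 11]
13. ¬(p2 → p3), w2   [¬→-rule on 11]
14. p2, w2   [¬→-rule on 13]
15. ¬p3, w2   [¬→-rule on 13]
Accessibility: w0Rw0, w0Rw1, w1Rw1, w1Rw2, w2Rw2
Complete open branch: countermodel on a T-frame, so not valid in T, nor in K (the same frame is also a K-frame).
S4-tableau for the negation ¬(□(p1 → (p2 → p3)) → □□(p1 → (p2 → p3))):
1. ¬(□(p1 → (p2 → p3)) → □□(p1 → (p2 → p3))), w0
2. □(p1 → (p2 → p3)), w0   [¬→-rule on 1]
3. ¬□□(p1 → (p2 → p3)), w0   [¬→-rule on 1]
4. p1 → (p2 → p3), w0   [□-rule on 2 via w0Rw0]
5. p2 → p3, w0   [→-rule on 4 (branches; this branch)]
6. p3, w0   [→-rule on 5 (branches; this branch)]
7. ¬□(p1 → (p2 → p3)), w1   [¬□-rule on 3: fresh world w1, w0Rw1]
8. p1 → (p2 → p3), w1   [□-rule on 2 via w0Rw1]
9. p2 → p3, w1   [→-rule on 8 (branches; this branch)]
10. p3, w1   [→-rule on 9 (branches; this branch)]
11. ¬(p1 → (p2 → p3)), w2   [¬□-rule on 7: fresh world w2, w1Rw2]
12. p1, w2   [¬→-rule on 11]
13. ¬(p2 → p3), w2   [¬→-rule on 11]
14. p2, w2   [¬→-rule on 13]
15. ¬p3, w2   [¬→-rule on 13]
16. p1 → (p2 → p3), w2   [□-rule on 2 via w0Rw2]
17. p2 → p3, w2   [→-rule on 16 (branches; this branch)]
18. p3, w2   [→-rule on 17 (branches; this branch)]
Accessibility: w0Rw0, w0Rw1, w0Rw2, w1Rw1, w1Rw2, w2Rw2
Branch closes: p3 and ¬p3 both at w2.
Every branch closes (one shown): valid in S4, hence also in S5 (every theorem of S4 is a theorem of S5).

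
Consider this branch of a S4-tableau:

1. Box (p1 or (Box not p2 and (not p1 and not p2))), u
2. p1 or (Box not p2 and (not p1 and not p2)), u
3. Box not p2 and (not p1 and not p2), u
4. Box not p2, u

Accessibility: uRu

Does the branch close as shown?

There is no literal clash: for every atom and world, at most one sign appears.

No, open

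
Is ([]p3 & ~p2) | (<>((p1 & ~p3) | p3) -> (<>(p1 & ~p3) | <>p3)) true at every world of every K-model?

Tableau for the negation ~(([]p3 & ~p2) | (<>((p1 & ~p3) | p3) -> (<>(p1 & ~p3) | <>p3))):
1. ~(([]p3 & ~p2) | (<>((p1 & ~p3) | p3) -> (<>(p1 & ~p3) | <>p3))), 0
2. ~([]p3 & ~p2), 0
3. ~(<>((p1 & ~p3) | p3) -> (<>(p1 & ~p3) | <>p3)), 0
4. <>((p1 & ~p3) | p3), 0
5. ~(<>(p1 & ~p3) | <>p3), 0
6. ~<>(p1 & ~p3), 0
7. ~<>p3, 0
8. p2, 0
9. (p1 & ~p3) | p3, 1
10. ~(p1 & ~p3), 1
11. ~p3, 1
12. p1 & ~p3, 1
13. p1, 1
14. p3, 1
Accessibility: 0R1
Branch closes: p3 and ~p3 both at 1.
Every branch of the negation's tableau closes; the branch above is one of them.

Valid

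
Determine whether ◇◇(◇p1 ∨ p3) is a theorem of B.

No, not valid

Tableau for the negation ¬◇◇(◇p1 ∨ p3):
1. ¬◇◇(◇p1 ∨ p3), w0
2. ¬◇(◇p1 ∨ p3), w0
3. ¬(◇p1 ∨ p3), w0
4. ¬◇p1, w0
5. ¬p3, w0
6. ¬p1, w0
Accessibility: w0Rw0
The negation has an open branch (countermodel exists).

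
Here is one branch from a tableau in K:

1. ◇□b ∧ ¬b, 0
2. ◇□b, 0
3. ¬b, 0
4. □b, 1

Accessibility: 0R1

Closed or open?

No world carries both an atom and its negation.

Open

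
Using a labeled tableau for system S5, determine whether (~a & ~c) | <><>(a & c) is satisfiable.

Satisfiable

1. (~a & ~c) | <><>(a & c), w0
2. <><>(a & c), w0
3. <>(a & c), w1
4. a & c, w2
5. a, w2
6. c, w2
Accessibility: w0Rw0, w0Rw1, w0Rw2, w1Rw0, w1Rw1, w1Rw2, w2Rw0, w2Rw1, w2Rw2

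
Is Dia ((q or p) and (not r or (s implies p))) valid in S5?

Tableau for the negation not Dia ((q or p) and (not r or (s implies p))):
1. not Dia ((q or p) and (not r or (s implies p))), 0
2. not ((q or p) and (not r or (s implies p))), 0   [neg-Dia-rule on 1 via 0R0]
3. not (not r or (s implies p)), 0   [neg-and-rule on 2 (branches; this branch)]
4. r, 0   [neg-or-rule on 3]
5. not (s implies p), 0   [neg-or-rule on 3]
6. s, 0   [neg-implies-rule on 5]
7. not p, 0   [neg-implies-rule on 5]
Accessibility: 0R0
The negation has an open branch (countermodel exists).

No, not valid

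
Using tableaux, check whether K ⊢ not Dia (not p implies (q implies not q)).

Tableau for the negation Dia (not p implies (q implies not q)):
1. Dia (not p implies (q implies not q)), 0
2. not p implies (q implies not q), 1   [Dia-rule on 1: fresh world 1, 0R1]
3. q implies not q, 1   [implies-rule on 2 (branches; this branch)]
4. not q, 1   [implies-rule on 3 (branches; this branch)]
Accessibility: 0R1
The negation has an open branch (countermodel exists).

Not valid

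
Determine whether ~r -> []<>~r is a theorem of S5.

Tableau for the negation ~(~r -> []<>~r):
1. ~(~r -> []<>~r), 0
2. ~r, 0   [~->-rule on 1]
3. ~[]<>~r, 0   [~->-rule on 1]
4. ~<>~r, 1   [~[]-rule on 3: fresh world 1, 0R1]
5. r, 0   [~<>-rule on 4 via 1R0]
Accessibility: 0R0, 0R1, 1R0, 1R1
Branch closes: r and ~r both at 0.
All branches of the negation close; one closing branch shown above.

Valid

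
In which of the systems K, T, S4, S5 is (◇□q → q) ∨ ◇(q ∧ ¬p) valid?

S5

S4-tableau for the negation ¬((◇□q → q) ∨ ◇(q ∧ ¬p)):
1. ¬((◇□q → q) ∨ ◇(q ∧ ¬p)), w0
2. ¬(◇□q → q), w0   [¬∨-rule on 1]
3. ¬◇(q ∧ ¬p), w0   [¬∨-rule on 1]
4. ◇□q, w0   [¬→-rule on 2]
5. ¬q, w0   [¬→-rule on 2]
6. ¬(q ∧ ¬p), w0   [¬◇-rule on 3 via w0Rw0]
7. p, w0   [¬∧-rule on 6 (branches; this branch)]
8. □q, w1   [◇-rule on 4: fresh world w1, w0Rw1]
9. ¬(q ∧ ¬p), w1   [¬◇-rule on 3 via w0Rw1]
10. q, w1   [□-rule on 8 via w1Rw1]
11. p, w1   [¬∧-rule on 9 (branches; this branch)]
Accessibility: w0Rw0, w0Rw1, w1Rw1
Complete open branch: countermodel on an S4-frame, so not valid in S4, nor in K, T (the same frame is also a K-frame and a T-frame).
S5-tableau for the negation ¬((◇□q → q) ∨ ◇(q ∧ ¬p)):
1. ¬((◇□q → q) ∨ ◇(q ∧ ¬p)), w0
2. ¬(◇□q → q), w0   [¬∨-rule on 1]
3. ¬◇(q ∧ ¬p), w0   [¬∨-rule on 1]
4. ◇□q, w0   [¬→-rule on 2]
5. ¬q, w0   [¬→-rule on 2]
6. ¬(q ∧ ¬p), w0   [¬◇-rule on 3 via w0Rw0]
7. p, w0   [¬∧-rule on 6 (branches; this branch)]
8. □q, w1   [◇-rule on 4: fresh world w1, w0Rw1]
9. ¬(q ∧ ¬p), w1   [¬◇-rule on 3 via w0Rw1]
10. q, w0   [□-rule on 8 via w1Rw0]
Accessibility: w0Rw0, w0Rw1, w1Rw0, w1Rw1
Branch closes: q and ¬q both at w0.
Every branch closes (one shown): valid in S5.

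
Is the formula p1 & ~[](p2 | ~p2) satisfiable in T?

1. p1 & ~[](p2 | ~p2), u
2. p1, u   [&-rule on 1]
3. ~[](p2 | ~p2), u   [&-rule on 1]
4. ~(p2 | ~p2), v   [~[]-rule on 3: fresh world v, uRv]
5. ~p2, v   [~|-rule on 4]
6. p2, v   [~|-rule on 4]
Accessibility: uRu, uRv, vRv
Branch closes: p2 and ~p2 both at v.
Every branch closes; the branch above is one of them.

Unsatisfiable (every branch closes)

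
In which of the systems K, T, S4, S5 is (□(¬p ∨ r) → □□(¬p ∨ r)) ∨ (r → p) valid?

S4, S5

S4-tableau for the negation ¬((□(¬p ∨ r) → □□(¬p ∨ r)) ∨ (r → p)):
1. ¬((□(¬p ∨ r) → □□(¬p ∨ r)) ∨ (r → p)), w0
2. ¬(□(¬p ∨ r) → □□(¬p ∨ r)), w0
3. ¬(r → p), w0
4. □(¬p ∨ r), w0
5. ¬□□(¬p ∨ r), w0
6. r, w0
7. ¬p, w0
8. ¬p ∨ r, w0
9. ¬□(¬p ∨ r), w1
10. ¬p ∨ r, w1
11. r, w1
12. ¬(¬p ∨ r), w2
13. p, w2
14. ¬r, w2
15. ¬p ∨ r, w2
16. r, w2
Accessibility: w0Rw0, w0Rw1, w0Rw2, w1Rw1, w1Rw2, w2Rw2
Branch closes: r and ¬r both at w2.
Every branch closes (one shown): valid in S4, hence also in S5 (every theorem of S4 is a theorem of S5).
T-tableau for the negation ¬((□(¬p ∨ r) → □□(¬p ∨ r)) ∨ (r → p)):
1. ¬((□(¬p ∨ r) → □□(¬p ∨ r)) ∨ (r → p)), w0
2. ¬(□(¬p ∨ r) → □□(¬p ∨ r)), w0
3. ¬(r → p), w0
4. □(¬p ∨ r), w0
5. ¬□□(¬p ∨ r), w0
6. r, w0
7. ¬p, w0
8. ¬p ∨ r, w0
9. ¬□(¬p ∨ r), w1
10. ¬p ∨ r, w1
11. r, w1
12. ¬(¬p ∨ r), w2
13. p, w2
14. ¬r, w2
Accessibility: w0Rw0, w0Rw1, w1Rw1, w1Rw2, w2Rw2
Complete open branch: countermodel on a T-frame, so not valid in T, nor in K (the same frame is also a K-frame).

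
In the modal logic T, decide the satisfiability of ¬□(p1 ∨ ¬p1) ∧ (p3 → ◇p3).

No, unsatisfiable

1. ¬□(p1 ∨ ¬p1) ∧ (p3 → ◇p3), 0
2. ¬□(p1 ∨ ¬p1), 0   [∧-rule on 1]
3. p3 → ◇p3, 0   [∧-rule on 1]
4. ◇p3, 0   [→-rule on 3 (branches; this branch)]
5. ¬(p1 ∨ ¬p1), 1   [¬□-rule on 2: fresh world 1, 0R1]
6. ¬p1, 1   [¬∨-rule on 5]
7. p1, 1   [¬∨-rule on 5]
Accessibility: 0R0, 0R1, 1R1
Branch closes: p1 and ¬p1 both at 1.
(One branch shown.) All branches close.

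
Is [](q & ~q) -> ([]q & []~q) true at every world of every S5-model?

Yes, valid

Tableau for the negation ~([](q & ~q) -> ([]q & []~q)):
1. ~([](q & ~q) -> ([]q & []~q)), 0
2. [](q & ~q), 0   [~->-rule on 1]
3. ~([]q & []~q), 0   [~->-rule on 1]
4. q & ~q, 0   [[]-rule on 2 via 0R0]
5. q, 0   [&-rule on 4]
6. ~q, 0   [&-rule on 4]
Accessibility: 0R0
Branch closes: q and ~q both at 0.
Every branch of the negation's tableau closes; the branch above is one of them.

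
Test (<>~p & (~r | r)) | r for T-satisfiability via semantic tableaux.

1. (<>~p & (~r | r)) | r, u
2. r, u   [|-rule on 1 (branches; this branch)]
Accessibility: uRu

Satisfiable (open branch found)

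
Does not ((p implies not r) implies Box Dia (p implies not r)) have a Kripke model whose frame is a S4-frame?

1. not ((p implies not r) implies Box Dia (p implies not r)), u
2. p implies not r, u
3. not Box Dia (p implies not r), u
4. not r, u
5. not Dia (p implies not r), v
6. not (p implies not r), v
7. p, v
8. r, v
Accessibility: uRu, uRv, vRv

Yes, satisfiable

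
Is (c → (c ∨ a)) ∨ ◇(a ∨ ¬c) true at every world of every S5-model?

Tableau for the negation ¬((c → (c ∨ a)) ∨ ◇(a ∨ ¬c)):
1. ¬((c → (c ∨ a)) ∨ ◇(a ∨ ¬c)), w0
2. ¬(c → (c ∨ a)), w0
3. ¬◇(a ∨ ¬c), w0
4. c, w0
5. ¬(c ∨ a), w0
6. ¬c, w0
7. ¬a, w0
Accessibility: w0Rw0
Branch closes: c and ¬c both at w0.
Every branch of the negation's tableau closes; the branch above is one of them.

Valid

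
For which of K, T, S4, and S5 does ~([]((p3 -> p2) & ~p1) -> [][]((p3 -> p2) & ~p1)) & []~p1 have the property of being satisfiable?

K, T

S4-tableau for the formula:
1. ~([]((p3 -> p2) & ~p1) -> [][]((p3 -> p2) & ~p1)) & []~p1, 0
2. ~([]((p3 -> p2) & ~p1) -> [][]((p3 -> p2) & ~p1)), 0
3. []~p1, 0
4. []((p3 -> p2) & ~p1), 0
5. ~[][]((p3 -> p2) & ~p1), 0
6. ~p1, 0
7. (p3 -> p2) & ~p1, 0
8. p3 -> p2, 0
9. p2, 0
10. ~[]((p3 -> p2) & ~p1), 1
11. ~p1, 1
12. (p3 -> p2) & ~p1, 1
13. p3 -> p2, 1
14. p2, 1
15. ~((p3 -> p2) & ~p1), 2
16. ~p1, 2
17. (p3 -> p2) & ~p1, 2
18. p3 -> p2, 2
19. ~(p3 -> p2), 2
20. p3, 2
21. ~p2, 2
22. p2, 2
Accessibility: 0R0, 0R1, 0R2, 1R1, 1R2, 2R2
Branch closes: p2 and ~p2 both at 2.
Every branch closes (one shown): unsatisfiable in S4, hence also in S5 (every S5-frame is an S4-frame).
T-tableau for the formula:
1. ~([]((p3 -> p2) & ~p1) -> [][]((p3 -> p2) & ~p1)) & []~p1, 0
2. ~([]((p3 -> p2) & ~p1) -> [][]((p3 -> p2) & ~p1)), 0
3. []~p1, 0
4. []((p3 -> p2) & ~p1), 0
5. ~[][]((p3 -> p2) & ~p1), 0
6. ~p1, 0
7. (p3 -> p2) & ~p1, 0
8. p3 -> p2, 0
9. p2, 0
10. ~[]((p3 -> p2) & ~p1), 1
11. ~p1, 1
12. (p3 -> p2) & ~p1, 1
13. p3 -> p2, 1
14. p2, 1
15. ~((p3 -> p2) & ~p1), 2
16. p1, 2
Accessibility: 0R0, 0R1, 1R1, 1R2, 2R2
Complete open branch: satisfiable in T, hence also in K (this T-model is also a K-model).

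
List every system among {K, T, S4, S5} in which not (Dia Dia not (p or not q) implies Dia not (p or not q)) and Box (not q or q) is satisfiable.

S4-tableau for the formula:
1. not (Dia Dia not (p or not q) implies Dia not (p or not q)) and Box (not q or q), 0
2. not (Dia Dia not (p or not q) implies Dia not (p or not q)), 0
3. Box (not q or q), 0
4. Dia Dia not (p or not q), 0
5. not Dia not (p or not q), 0
6. not q or q, 0
7. p or not q, 0
8. q, 0
9. p, 0
10. Dia not (p or not q), 1
11. not q or q, 1
12. p or not q, 1
13. q, 1
14. p, 1
15. not (p or not q), 2
16. not p, 2
17. q, 2
18. not q or q, 2
19. p or not q, 2
20. not q, 2
Accessibility: 0R0, 0R1, 0R2, 1R1, 1R2, 2R2
Branch closes: q and not q both at 2.
Every branch closes (one shown): unsatisfiable in S4, hence also in S5 (every S5-frame is an S4-frame).
T-tableau for the formula:
1. not (Dia Dia not (p or not q) implies Dia not (p or not q)) and Box (not q or q), 0
2. not (Dia Dia not (p or not q) implies Dia not (p or not q)), 0
3. Box (not q or q), 0
4. Dia Dia not (p or not q), 0
5. not Dia not (p or not q), 0
6. not q or q, 0
7. p or not q, 0
8. q, 0
9. p, 0
10. Dia not (p or not q), 1
11. not q or q, 1
12. p or not q, 1
13. q, 1
14. p, 1
15. not (p or not q), 2
16. not p, 2
17. q, 2
Accessibility: 0R0, 0R1, 1R1, 1R2, 2R2
Complete open branch: satisfiable in T, hence also in K (this T-model is also a K-model).

K, T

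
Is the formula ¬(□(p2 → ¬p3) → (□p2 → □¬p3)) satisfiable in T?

Unsatisfiable

1. ¬(□(p2 → ¬p3) → (□p2 → □¬p3)), w0
2. □(p2 → ¬p3), w0
3. ¬(□p2 → □¬p3), w0
4. □p2, w0
5. ¬□¬p3, w0
6. p2 → ¬p3, w0
7. p2, w0
8. ¬p3, w0
9. p3, w1
10. p2 → ¬p3, w1
11. p2, w1
12. ¬p3, w1
Accessibility: w0Rw0, w0Rw1, w1Rw1
Branch closes: p3 and ¬p3 both at w1.
Every branch closes; the branch above is one of them.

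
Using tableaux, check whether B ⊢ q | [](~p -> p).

Not valid

Tableau for the negation ~(q | [](~p -> p)):
1. ~(q | [](~p -> p)), 0
2. ~q, 0
3. ~[](~p -> p), 0
4. ~(~p -> p), 1
5. ~p, 1
Accessibility: 0R0, 0R1, 1R0, 1R1
The negation has an open branch (countermodel exists).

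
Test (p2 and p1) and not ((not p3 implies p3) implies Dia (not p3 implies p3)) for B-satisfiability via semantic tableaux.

Unsatisfiable (every branch closes)

1. (p2 and p1) and not ((not p3 implies p3) implies Dia (not p3 implies p3)), u
2. p2 and p1, u   [and-rule on 1]
3. not ((not p3 implies p3) implies Dia (not p3 implies p3)), u   [and-rule on 1]
4. p2, u   [and-rule on 2]
5. p1, u   [and-rule on 2]
6. not p3 implies p3, u   [neg-implies-rule on 3]
7. not Dia (not p3 implies p3), u   [neg-implies-rule on 3]
8. not (not p3 implies p3), u   [neg-Dia-rule on 7 via uRu]
9. not p3, u   [neg-implies-rule on 8]
10. p3, u   [implies-rule on 6 (branches; this branch)]
Accessibility: uRu
Branch closes: p3 and not p3 both at u.
(One branch shown.) All branches close.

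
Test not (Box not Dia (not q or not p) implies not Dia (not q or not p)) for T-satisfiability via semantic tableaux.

1. not (Box not Dia (not q or not p) implies not Dia (not q or not p)), 0
2. Box not Dia (not q or not p), 0   [neg-implies-rule on 1]
3. Dia (not q or not p), 0   [neg-implies-rule on 1]
4. not Dia (not q or not p), 0   [Box-rule on 2 via 0R0]
5. not (not q or not p), 0   [neg-Dia-rule on 4 via 0R0]
6. q, 0   [neg-or-rule on 5]
7. p, 0   [neg-or-rule on 5]
8. not q or not p, 1   [Dia-rule on 3: fresh world 1, 0R1]
9. not Dia (not q or not p), 1   [Box-rule on 2 via 0R1]
10. not (not q or not p), 1   [neg-Dia-rule on 4 via 0R1]
11. q, 1   [neg-or-rule on 10]
12. p, 1   [neg-or-rule on 10]
13. not p, 1   [or-rule on 8 (branches; this branch)]
Accessibility: 0R0, 0R1, 1R1
Branch closes: p and not p both at 1.
(One branch shown.) All branches close.

Unsatisfiable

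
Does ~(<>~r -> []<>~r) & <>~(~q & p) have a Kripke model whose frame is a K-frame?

1. ~(<>~r -> []<>~r) & <>~(~q & p), w0
2. ~(<>~r -> []<>~r), w0   [&-rule on 1]
3. <>~(~q & p), w0   [&-rule on 1]
4. <>~r, w0   [~->-rule on 2]
5. ~[]<>~r, w0   [~->-rule on 2]
6. ~(~q & p), w1   [<>-rule on 3: fresh world w1, w0Rw1]
7. ~p, w1   [~&-rule on 6 (branches; this branch)]
8. ~r, w2   [<>-rule on 4: fresh world w2, w0Rw2]
9. ~<>~r, w3   [~[]-rule on 5: fresh world w3, w0Rw3]
Accessibility: w0Rw1, w0Rw2, w0Rw3

Satisfiable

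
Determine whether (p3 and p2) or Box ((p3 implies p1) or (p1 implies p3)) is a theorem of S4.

Valid

Tableau for the negation not ((p3 and p2) or Box ((p3 implies p1) or (p1 implies p3))):
1. not ((p3 and p2) or Box ((p3 implies p1) or (p1 implies p3))), w0
2. not (p3 and p2), w0   [neg-or-rule on 1]
3. not Box ((p3 implies p1) or (p1 implies p3)), w0   [neg-or-rule on 1]
4. not p2, w0   [neg-and-rule on 2 (branches; this branch)]
5. not ((p3 implies p1) or (p1 implies p3)), w1   [neg-Box-rule on 3: fresh world w1, w0Rw1]
6. not (p3 implies p1), w1   [neg-or-rule on 5]
7. not (p1 implies p3), w1   [neg-or-rule on 5]
8. p3, w1   [neg-implies-rule on 6]
9. not p1, w1   [neg-implies-rule on 6]
10. p1, w1   [neg-implies-rule on 7]
11. not p3, w1   [neg-implies-rule on 7]
Accessibility: w0Rw0, w0Rw1, w1Rw1
Branch closes: p1 and not p1 both at w1.
All branches of the negation close; one closing branch shown above.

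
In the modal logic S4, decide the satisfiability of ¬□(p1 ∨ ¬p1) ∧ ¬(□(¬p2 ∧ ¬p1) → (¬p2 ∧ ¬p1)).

No, unsatisfiable

1. ¬□(p1 ∨ ¬p1) ∧ ¬(□(¬p2 ∧ ¬p1) → (¬p2 ∧ ¬p1)), 0
2. ¬□(p1 ∨ ¬p1), 0
3. ¬(□(¬p2 ∧ ¬p1) → (¬p2 ∧ ¬p1)), 0
4. □(¬p2 ∧ ¬p1), 0
5. ¬(¬p2 ∧ ¬p1), 0
6. ¬p2 ∧ ¬p1, 0
7. ¬p2, 0
8. ¬p1, 0
9. p1, 0
Accessibility: 0R0
Branch closes: p1 and ¬p1 both at 0.
Every branch closes; the branch above is one of them.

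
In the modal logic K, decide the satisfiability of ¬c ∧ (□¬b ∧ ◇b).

Unsatisfiable (every branch closes)

1. ¬c ∧ (□¬b ∧ ◇b), w0
2. ¬c, w0
3. □¬b ∧ ◇b, w0
4. □¬b, w0
5. ◇b, w0
6. b, w1
7. ¬b, w1
Accessibility: w0Rw1
Branch closes: b and ¬b both at w1.
Every branch closes; the branch above is one of them.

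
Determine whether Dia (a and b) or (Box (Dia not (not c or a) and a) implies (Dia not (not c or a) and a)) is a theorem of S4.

Yes, valid

Tableau for the negation not (Dia (a and b) or (Box (Dia not (not c or a) and a) implies (Dia not (not c or a) and a))):
1. not (Dia (a and b) or (Box (Dia not (not c or a) and a) implies (Dia not (not c or a) and a))), 0
2. not Dia (a and b), 0
3. not (Box (Dia not (not c or a) and a) implies (Dia not (not c or a) and a)), 0
4. Box (Dia not (not c or a) and a), 0
5. not (Dia not (not c or a) and a), 0
6. not (a and b), 0
7. Dia not (not c or a) and a, 0
8. Dia not (not c or a), 0
9. a, 0
10. not Dia not (not c or a), 0
11. not c or a, 0
12. not b, 0
13. not (not c or a), 1
14. c, 1
15. not a, 1
16. not (a and b), 1
17. Dia not (not c or a) and a, 1
18. Dia not (not c or a), 1
19. a, 1
Accessibility: 0R0, 0R1, 1R1
Branch closes: a and not a both at 1.
Every branch of the negation's tableau closes; the branch above is one of them.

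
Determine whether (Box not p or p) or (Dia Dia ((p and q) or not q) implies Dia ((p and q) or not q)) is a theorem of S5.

Tableau for the negation not ((Box not p or p) or (Dia Dia ((p and q) or not q) implies Dia ((p and q) or not q))):
1. not ((Box not p or p) or (Dia Dia ((p and q) or not q) implies Dia ((p and q) or not q))), u
2. not (Box not p or p), u
3. not (Dia Dia ((p and q) or not q) implies Dia ((p and q) or not q)), u
4. not Box not p, u
5. not p, u
6. Dia Dia ((p and q) or not q), u
7. not Dia ((p and q) or not q), u
8. not ((p and q) or not q), u
9. not (p and q), u
10. q, u
11. p, v
12. not ((p and q) or not q), v
13. not (p and q), v
14. q, v
15. not q, v
Accessibility: uRu, uRv, vRu, vRv
Branch closes: q and not q both at v.
Every branch of the negation's tableau closes; the branch above is one of them.

Yes, valid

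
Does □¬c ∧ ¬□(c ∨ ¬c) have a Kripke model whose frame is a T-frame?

1. □¬c ∧ ¬□(c ∨ ¬c), 0
2. □¬c, 0
3. ¬□(c ∨ ¬c), 0
4. ¬c, 0
5. ¬(c ∨ ¬c), 1
6. ¬c, 1
7. c, 1
Accessibility: 0R0, 0R1, 1R1
Branch closes: c and ¬c both at 1.
(One branch shown.) All branches close.

Unsatisfiable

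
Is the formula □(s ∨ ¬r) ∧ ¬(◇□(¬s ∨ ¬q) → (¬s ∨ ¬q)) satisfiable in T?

1. □(s ∨ ¬r) ∧ ¬(◇□(¬s ∨ ¬q) → (¬s ∨ ¬q)), 0
2. □(s ∨ ¬r), 0   [∧-rule on 1]
3. ¬(◇□(¬s ∨ ¬q) → (¬s ∨ ¬q)), 0   [∧-rule on 1]
4. ◇□(¬s ∨ ¬q), 0   [¬→-rule on 3]
5. ¬(¬s ∨ ¬q), 0   [¬→-rule on 3]
6. s, 0   [¬∨-rule on 5]
7. q, 0   [¬∨-rule on 5]
8. s ∨ ¬r, 0   [□-rule on 2 via 0R0]
9. ¬r, 0   [∨-rule on 8 (branches; this branch)]
10. □(¬s ∨ ¬q), 1   [◇-rule on 4: fresh world 1, 0R1]
11. s ∨ ¬r, 1   [□-rule on 2 via 0R1]
12. ¬s ∨ ¬q, 1   [□-rule on 10 via 1R1]
13. ¬r, 1   [∨-rule on 11 (branches; this branch)]
14. ¬q, 1   [∨-rule on 12 (branches; this branch)]
Accessibility: 0R0, 0R1, 1R1

Satisfiable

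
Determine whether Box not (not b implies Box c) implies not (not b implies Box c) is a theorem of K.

Invalid (countermodel exists)

Tableau for the negation not (Box not (not b implies Box c) implies not (not b implies Box c)):
1. not (Box not (not b implies Box c) implies not (not b implies Box c)), u
2. Box not (not b implies Box c), u   [neg-implies-rule on 1]
3. not b implies Box c, u   [neg-implies-rule on 1]
4. Box c, u   [implies-rule on 3 (branches; this branch)]
The negation has an open branch (countermodel exists).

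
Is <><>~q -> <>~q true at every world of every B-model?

Tableau for the negation ~(<><>~q -> <>~q):
1. ~(<><>~q -> <>~q), u
2. <><>~q, u
3. ~<>~q, u
4. q, u
5. <>~q, v
6. q, v
7. ~q, w
Accessibility: uRu, uRv, vRu, vRv, vRw, wRv, wRw
The negation has an open branch (countermodel exists).

Invalid (countermodel exists)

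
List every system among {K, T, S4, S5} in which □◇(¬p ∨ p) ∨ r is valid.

T-tableau for the negation ¬(□◇(¬p ∨ p) ∨ r):
1. ¬(□◇(¬p ∨ p) ∨ r), w0
2. ¬□◇(¬p ∨ p), w0   [¬∨-rule on 1]
3. ¬r, w0   [¬∨-rule on 1]
4. ¬◇(¬p ∨ p), w1   [¬□-rule on 2: fresh world w1, w0Rw1]
5. ¬(¬p ∨ p), w1   [¬◇-rule on 4 via w1Rw1]
6. p, w1   [¬∨-rule on 5]
7. ¬p, w1   [¬∨-rule on 5]
Accessibility: w0Rw0, w0Rw1, w1Rw1
Branch closes: p and ¬p both at w1.
Every branch closes (one shown): valid in T, hence also in S4, S5 (every theorem of T is a theorem of S4 and S5).
K-tableau for the negation ¬(□◇(¬p ∨ p) ∨ r):
1. ¬(□◇(¬p ∨ p) ∨ r), w0
2. ¬□◇(¬p ∨ p), w0   [¬∨-rule on 1]
3. ¬r, w0   [¬∨-rule on 1]
4. ¬◇(¬p ∨ p), w1   [¬□-rule on 2: fresh world w1, w0Rw1]
Accessibility: w0Rw1
Complete open branch: countermodel on a K-frame, so not valid in K.

T, S4, S5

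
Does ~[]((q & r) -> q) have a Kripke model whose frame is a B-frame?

1. ~[]((q & r) -> q), u
2. ~((q & r) -> q), v
3. q & r, v
4. ~q, v
5. q, v
6. r, v
Accessibility: uRu, uRv, vRu, vRv
Branch closes: q and ~q both at v.
(One branch shown.) All branches close.

No, unsatisfiable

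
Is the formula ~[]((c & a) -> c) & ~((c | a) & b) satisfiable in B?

1. ~[]((c & a) -> c) & ~((c | a) & b), u
2. ~[]((c & a) -> c), u
3. ~((c | a) & b), u
4. ~(c | a), u
5. ~c, u
6. ~a, u
7. ~((c & a) -> c), v
8. c & a, v
9. ~c, v
10. c, v
11. a, v
Accessibility: uRu, uRv, vRu, vRv
Branch closes: c and ~c both at v.
(One branch shown.) All branches close.

Unsatisfiable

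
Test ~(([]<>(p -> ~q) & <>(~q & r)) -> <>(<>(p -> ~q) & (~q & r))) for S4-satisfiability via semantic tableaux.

1. ~(([]<>(p -> ~q) & <>(~q & r)) -> <>(<>(p -> ~q) & (~q & r))), u
2. []<>(p -> ~q) & <>(~q & r), u
3. ~<>(<>(p -> ~q) & (~q & r)), u
4. []<>(p -> ~q), u
5. <>(~q & r), u
6. ~(<>(p -> ~q) & (~q & r)), u
7. <>(p -> ~q), u
8. ~(~q & r), u
9. ~r, u
10. ~q & r, v
11. ~q, v
12. r, v
13. ~(<>(p -> ~q) & (~q & r)), v
14. <>(p -> ~q), v
15. ~<>(p -> ~q), v
16. ~(p -> ~q), v
17. p, v
18. q, v
Accessibility: uRu, uRv, vRv
Branch closes: q and ~q both at v.
All branches of the tableau close; one closing branch shown above.

No, unsatisfiable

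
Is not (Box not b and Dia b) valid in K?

Valid

Tableau for the negation Box not b and Dia b:
1. Box not b and Dia b, w0
2. Box not b, w0   [and-rule on 1]
3. Dia b, w0   [and-rule on 1]
4. b, w1   [Dia-rule on 3: fresh world w1, w0Rw1]
5. not b, w1   [Box-rule on 2 via w0Rw1]
Accessibility: w0Rw1
Branch closes: b and not b both at w1.
Every branch of the negation's tableau closes; the branch above is one of them.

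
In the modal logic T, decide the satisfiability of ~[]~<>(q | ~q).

1. ~[]~<>(q | ~q), w0
2. <>(q | ~q), w1   [~[]-rule on 1: fresh world w1, w0Rw1]
3. q | ~q, w2   [<>-rule on 2: fresh world w2, w1Rw2]
4. ~q, w2   [|-rule on 3 (branches; this branch)]
Accessibility: w0Rw0, w0Rw1, w1Rw1, w1Rw2, w2Rw2

Yes, satisfiable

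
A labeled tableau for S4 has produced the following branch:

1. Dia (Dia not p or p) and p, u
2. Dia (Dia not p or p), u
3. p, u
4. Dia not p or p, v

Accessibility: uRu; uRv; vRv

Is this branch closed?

No world carries both an atom and its negation.

No, open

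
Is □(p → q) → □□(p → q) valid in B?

Invalid (countermodel exists)

Tableau for the negation ¬(□(p → q) → □□(p → q)):
1. ¬(□(p → q) → □□(p → q)), 0
2. □(p → q), 0   [¬→-rule on 1]
3. ¬□□(p → q), 0   [¬→-rule on 1]
4. p → q, 0   [□-rule on 2 via 0R0]
5. q, 0   [→-rule on 4 (branches; this branch)]
6. ¬□(p → q), 1   [¬□-rule on 3: fresh world 1, 0R1]
7. p → q, 1   [□-rule on 2 via 0R1]
8. q, 1   [→-rule on 7 (branches; this branch)]
9. ¬(p → q), 2   [¬□-rule on 6: fresh world 2, 1R2]
10. p, 2   [¬→-rule on 9]
11. ¬q, 2   [¬→-rule on 9]
Accessibility: 0R0, 0R1, 1R0, 1R1, 1R2, 2R1, 2R2
The negation has an open branch (countermodel exists).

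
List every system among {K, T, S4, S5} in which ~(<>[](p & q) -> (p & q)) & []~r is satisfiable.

S4-tableau for the formula:
1. ~(<>[](p & q) -> (p & q)) & []~r, u
2. ~(<>[](p & q) -> (p & q)), u   [&-rule on 1]
3. []~r, u   [&-rule on 1]
4. <>[](p & q), u   [~->-rule on 2]
5. ~(p & q), u   [~->-rule on 2]
6. ~r, u   [[]-rule on 3 via uRu]
7. ~q, u   [~&-rule on 5 (branches; this branch)]
8. [](p & q), v   [<>-rule on 4: fresh world v, uRv]
9. ~r, v   [[]-rule on 3 via uRv]
10. p & q, v   [[]-rule on 8 via vRv]
11. p, v   [&-rule on 10]
12. q, v   [&-rule on 10]
Accessibility: uRu, uRv, vRv
Complete open branch: satisfiable in S4, hence also in K, T (this S4-model is also a K-model and a T-model).
S5-tableau for the formula:
1. ~(<>[](p & q) -> (p & q)) & []~r, u
2. ~(<>[](p & q) -> (p & q)), u   [&-rule on 1]
3. []~r, u   [&-rule on 1]
4. <>[](p & q), u   [~->-rule on 2]
5. ~(p & q), u   [~->-rule on 2]
6. ~r, u   [[]-rule on 3 via uRu]
7. ~q, u   [~&-rule on 5 (branches; this branch)]
8. [](p & q), v   [<>-rule on 4: fresh world v, uRv]
9. ~r, v   [[]-rule on 3 via uRv]
10. p & q, u   [[]-rule on 8 via vRu]
11. p, u   [&-rule on 10]
12. q, u   [&-rule on 10]
Accessibility: uRu, uRv, vRu, vRv
Branch closes: q and ~q both at u.
Every branch closes (one shown): unsatisfiable in S5.

K, T, S4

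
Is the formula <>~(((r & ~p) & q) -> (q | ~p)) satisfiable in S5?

1. <>~(((r & ~p) & q) -> (q | ~p)), 0
2. ~(((r & ~p) & q) -> (q | ~p)), 1
3. (r & ~p) & q, 1
4. ~(q | ~p), 1
5. r & ~p, 1
6. q, 1
7. ~q, 1
8. p, 1
Accessibility: 0R0, 0R1, 1R0, 1R1
Branch closes: q and ~q both at 1.
Every branch closes; the branch above is one of them.

Unsatisfiable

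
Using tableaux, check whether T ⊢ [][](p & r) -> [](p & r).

Valid

Tableau for the negation ~([][](p & r) -> [](p & r)):
1. ~([][](p & r) -> [](p & r)), u
2. [][](p & r), u
3. ~[](p & r), u
4. [](p & r), u
5. p & r, u
6. p, u
7. r, u
8. ~(p & r), v
9. [](p & r), v
10. p & r, v
11. p, v
12. r, v
13. ~r, v
Accessibility: uRu, uRv, vRv
Branch closes: r and ~r both at v.
All branches of the negation close; one closing branch shown above.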